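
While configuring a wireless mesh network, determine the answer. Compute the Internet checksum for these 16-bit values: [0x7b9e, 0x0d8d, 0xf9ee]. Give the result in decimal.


Given words: [0x7b9e, 0x0d8d, 0xf9ee]
Step 1: Sum all words
Raw sum = 31646 + 3469 + 63982 = 99097
Step 2: Fold carry: (33561 + 1) = 33562
One's complement = ~33562 & 0xFFFF = 31973

31973


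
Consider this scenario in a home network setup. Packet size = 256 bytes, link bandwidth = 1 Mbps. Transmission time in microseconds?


Given: packet = 256 bytes, bandwidth = 1 Mbps
Packet in bits = 256 * 8 = 2048 bits
Bandwidth = 1 * 10^6 = 1000000 bps
Time = 2048 / 1000000 seconds
Time in us = 2048 * 10^6 / 1000000 = 2048

2048


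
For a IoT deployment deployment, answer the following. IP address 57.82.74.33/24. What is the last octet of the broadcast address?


Given: IP = 57.82.74.33, prefix = /24
Host bits = 32 - 24 = 8
Network last octet = 33 AND mask = 0
Host part size = 2^8 - 1 = 255
Broadcast last octet = 0 OR 255 = 255

255


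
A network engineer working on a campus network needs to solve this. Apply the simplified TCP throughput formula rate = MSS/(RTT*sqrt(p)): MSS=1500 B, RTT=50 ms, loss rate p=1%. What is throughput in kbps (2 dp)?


Given: MSS = 1500 bytes, RTT = 50 ms, loss = 1%
RTT in seconds = 50 / 1000 = 0.05
Loss rate = 1% = 0.01
sqrt(loss) = sqrt(0.01) = 0.1
Throughput (bytes/s) = 1500 / (0.05 * 0.1) = 300000.0000
Throughput (kbps) = 300000.0000 * 8 / 1000 = 2400.000000 -> 2400.00 kbps (2 dp)

2400.00


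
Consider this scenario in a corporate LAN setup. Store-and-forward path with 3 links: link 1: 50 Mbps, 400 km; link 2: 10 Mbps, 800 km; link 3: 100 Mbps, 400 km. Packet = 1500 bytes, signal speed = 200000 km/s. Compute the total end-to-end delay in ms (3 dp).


Packet = 1500 bytes = 12000 bits. Store-and-forward: sum (t_trans + t_prop) per link.
Link 1: t_trans = 12000/(50*10^6) s = 0.2400 ms; t_prop = 400/200000 s = 2.0000 ms; subtotal = 2.2400 ms
Link 2: t_trans = 12000/(10*10^6) s = 1.2000 ms; t_prop = 800/200000 s = 4.0000 ms; subtotal = 5.2000 ms
Link 3: t_trans = 12000/(100*10^6) s = 0.1200 ms; t_prop = 400/200000 s = 2.0000 ms; subtotal = 2.1200 ms
End-to-end = 2.2400 + 5.2000 + 2.1200 = 9.5600 ms -> 9.560 ms (3 dp)

9.560


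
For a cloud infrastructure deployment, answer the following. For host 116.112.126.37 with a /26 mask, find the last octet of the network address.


Given: IP = 116.112.126.37, prefix = /26
Subnet mask = 255.255.255.192
Last octet of IP: 37
Last octet of mask: 192
Network last octet = 37 AND 192 = 0

0


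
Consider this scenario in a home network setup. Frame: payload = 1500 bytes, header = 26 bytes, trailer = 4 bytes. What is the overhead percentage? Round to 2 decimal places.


Given: payload = 1500 B, header = 26 B, trailer = 4 B
Overhead bytes = header + trailer = 26 + 4 = 30
Total frame = payload + overhead = 1500 + 30 = 1530
Overhead % = 30 / 1530 * 100 = 1.9608% -> 1.96% (2 dp)

1.96


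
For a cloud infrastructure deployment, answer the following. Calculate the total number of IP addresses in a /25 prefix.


Given: CIDR prefix /25
Host bits = 32 - 25 = 7
Total addresses = 2^7 = 128

128


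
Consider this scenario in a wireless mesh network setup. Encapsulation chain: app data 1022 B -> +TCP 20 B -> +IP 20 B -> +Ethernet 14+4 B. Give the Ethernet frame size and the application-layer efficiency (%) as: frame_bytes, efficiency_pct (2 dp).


TCP segment = 1022 + 20 = 1042 B
IP packet = 1042 + 20 = 1062 B
Ethernet frame = 1062 + 14 + 4 = 1080 B
Efficiency = app / frame = 1022 / 1080 = 0.946296 = 94.6296% -> 94.63% (2 dp)

1080, 94.63


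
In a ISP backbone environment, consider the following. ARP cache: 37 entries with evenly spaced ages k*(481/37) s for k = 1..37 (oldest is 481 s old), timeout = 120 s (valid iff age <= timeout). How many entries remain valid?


Ages are k * 481/37 s for k = 1..37 (spacing = 13.0000 s).
Entry k is valid iff k * 481/37 <= 120 iff k <= 37 * 120 / 481 = 9.2308
n_valid = floor(9.2308) = 9
(n_stale = 37 - 9 = 28)

9


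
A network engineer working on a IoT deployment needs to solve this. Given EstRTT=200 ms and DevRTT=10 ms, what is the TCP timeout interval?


Given: EstRTT = 200 ms, DevRTT = 10 ms
Timeout = EstRTT + 4 * DevRTT
4 * DevRTT = 4 * 10 = 40
Timeout = 200 + 40 = 240 ms

240


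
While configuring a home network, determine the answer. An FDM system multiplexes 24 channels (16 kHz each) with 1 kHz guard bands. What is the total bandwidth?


Given: 24 channels, 16 kHz each, guard = 1 kHz
Channel bandwidth = 24 * 16 = 384 kHz
Guard bands = 23 gaps * 1 kHz = 23 kHz
Total = 384 + 23 = 407 kHz

407


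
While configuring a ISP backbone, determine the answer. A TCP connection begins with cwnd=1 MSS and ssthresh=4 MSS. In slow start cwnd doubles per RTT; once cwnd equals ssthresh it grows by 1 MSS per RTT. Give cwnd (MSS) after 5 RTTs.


RTT 0: cwnd = 1 MSS (initial)
RTT 1: cwnd = 2 MSS (slow start, doubled)
RTT 2: cwnd = 4 MSS (slow start, doubled)
RTT 3: cwnd = 5 MSS (congestion avoidance, +1)
RTT 4: cwnd = 6 MSS (congestion avoidance, +1)
RTT 5: cwnd = 7 MSS (congestion avoidance, +1)

7


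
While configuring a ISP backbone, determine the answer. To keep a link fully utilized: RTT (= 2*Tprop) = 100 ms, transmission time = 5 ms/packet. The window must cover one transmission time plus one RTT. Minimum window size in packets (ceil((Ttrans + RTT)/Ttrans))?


Given: Ttrans = 5 ms, RTT = 100 ms (= 2 * Tprop, Tprop = 50 ms)
Time until first ACK returns = Ttrans + RTT = 5 + 100 = 105 ms
Need W * Ttrans >= Ttrans + RTT  ->  W >= (Ttrans + RTT) / Ttrans
(Ttrans + RTT) / Ttrans = 105 / 5 = 21
W_min = ceil(21) = 21

21


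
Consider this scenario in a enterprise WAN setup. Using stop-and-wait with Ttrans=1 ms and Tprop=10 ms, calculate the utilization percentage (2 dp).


Given: Ttrans = 1 ms, Tprop = 10 ms
RTT = 2 * Tprop = 2 * 10 = 20 ms
U = Ttrans / (Ttrans + RTT)
U = 1 / (1 + 20)
U = 1 / 21 = 0.047619
U% = 4.76%

4.76


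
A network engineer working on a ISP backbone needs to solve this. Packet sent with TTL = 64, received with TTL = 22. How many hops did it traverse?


Given: initial TTL = 64, received TTL = 22
Hops = initial TTL - received TTL
Hops = 64 - 22 = 42

42


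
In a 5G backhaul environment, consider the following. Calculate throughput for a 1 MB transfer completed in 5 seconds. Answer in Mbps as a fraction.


Given: file = 1 MB, time = 5 s
File in Mb = 1 * 8 = 8 Mb
Throughput = 8 / 5 Mbps
Throughput = 8/5 Mbps

8/5


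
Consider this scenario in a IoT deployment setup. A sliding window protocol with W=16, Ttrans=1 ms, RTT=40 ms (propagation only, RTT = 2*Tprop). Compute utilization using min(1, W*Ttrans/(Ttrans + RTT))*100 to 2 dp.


Given: W = 16, Ttrans = 1 ms, RTT = 40 ms (= 2 * Tprop, Tprop = 20 ms)
Cycle time = Ttrans + RTT = 1 + 40 = 41 ms (first packet sent until its ACK returns)
W * Ttrans = 16 * 1 = 16 ms of sending per cycle
W * Ttrans / (Ttrans + RTT) = 16 / 41 = 0.390244
U = min(1, 0.390244) = 0.390244
U% = 39.02%

39.02


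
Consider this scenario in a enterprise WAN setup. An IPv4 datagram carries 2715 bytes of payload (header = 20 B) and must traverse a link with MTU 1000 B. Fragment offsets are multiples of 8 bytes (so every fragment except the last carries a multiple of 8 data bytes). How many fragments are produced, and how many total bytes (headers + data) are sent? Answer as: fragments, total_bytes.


Max data per non-final fragment = floor((MTU - header)/8)*8 = floor((1000 - 20)/8)*8 = floor(980/8)*8 = 976 B
Final fragment needs no 8-byte alignment: it can carry up to MTU - header = 980 B
Non-final fragments needed = ceil((payload - 980) / 976) = ceil(1735/976) = ceil(1.7777) = 2
Number of fragments = 2 + 1 = 3
Fragment sizes (data): 2 * 976 B + 763 B (last, 763 <= 980 OK)
Total bytes sent = payload + n_frags * header = 2715 + 3*20 = 2715 + 60 = 2775 B

3, 2775


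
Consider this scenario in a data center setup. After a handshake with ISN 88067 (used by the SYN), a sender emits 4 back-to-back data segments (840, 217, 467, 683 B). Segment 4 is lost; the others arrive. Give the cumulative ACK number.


SYN uses sequence number 88067; first data byte = ISN + 1 = 88068.
Segment 1: SEQ = 88068, len = 840 B, covers [88068, 88907]
Segment 2: SEQ = 88908, len = 217 B, covers [88908, 89124]
Segment 3: SEQ = 89125, len = 467 B, covers [89125, 89591]
Segment 4: SEQ = 89592, len = 683 B, covers [89592, 90274] [LOST]
In-order data received: bytes [88068, 89591] (segments 1..3).
Segment 4 missing -> gap begins at byte 89592.
Cumulative ACK = next expected in-order byte = 88068 + 840 + 217 + 467 = 89592

89592


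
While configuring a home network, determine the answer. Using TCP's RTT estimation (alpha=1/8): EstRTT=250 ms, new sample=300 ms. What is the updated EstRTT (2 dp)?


Given: EstRTT = 250 ms, SampleRTT = 300 ms, alpha = 1/8
New EstRTT = (1 - alpha) * EstRTT + alpha * SampleRTT
(7/8) * 250 = 218.75
(1/8) * 300 = 37.5
New EstRTT = 218.75 + 37.5 = 256.25 ms -> 256.25 ms (2 dp)

256.25


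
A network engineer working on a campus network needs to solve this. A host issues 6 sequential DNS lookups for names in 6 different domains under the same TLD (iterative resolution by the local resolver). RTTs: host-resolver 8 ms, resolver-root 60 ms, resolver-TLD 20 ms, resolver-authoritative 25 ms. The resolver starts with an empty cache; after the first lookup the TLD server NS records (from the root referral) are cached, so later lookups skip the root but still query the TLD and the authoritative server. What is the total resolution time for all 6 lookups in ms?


Lookup 1 (cold cache): local + root + TLD + auth = 8 + 60 + 20 + 25 = 113 ms
Lookups 2..6 (TLD NS cached -> skip root; new domain -> still ask TLD and auth): local + TLD + auth = 8 + 20 + 25 = 53 ms each
Remaining 5 lookups: 5 * 53 = 265 ms
Total = 113 + 265 = 378 ms

378


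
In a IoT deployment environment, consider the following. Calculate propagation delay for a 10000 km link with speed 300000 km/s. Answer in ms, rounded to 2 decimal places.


Given: distance = 10000 km, speed = 300000 km/s
Delay = distance / speed = 10000 / 300000 seconds
Delay in ms = 10000 * 1000 / 300000
Delay = 33.3333 ms
Rounded to 2 dp = 33.33 ms

33.33


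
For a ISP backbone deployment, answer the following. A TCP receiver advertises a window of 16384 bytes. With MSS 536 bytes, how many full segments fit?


Given: RWND = 16384 bytes, MSS = 536 bytes
Full segments = floor(RWND / MSS)
Full segments = floor(16384 / 536)
Full segments = floor(30.5672) = 30

30


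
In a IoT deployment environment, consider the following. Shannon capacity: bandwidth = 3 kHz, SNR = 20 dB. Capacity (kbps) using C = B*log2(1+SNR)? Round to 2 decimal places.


Given: B = 3 kHz, SNR = 20 dB
SNR linear = 10^(20/10) = 100
1 + SNR = 101
log2(101) = 6.6582114828
C = 3 * 1000 * 6.6582114828 = 19974.6344 bps
C = 19.974634 kbps -> 19.97 kbps (2 dp)

19.97


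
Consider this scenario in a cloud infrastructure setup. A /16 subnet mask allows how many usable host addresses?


Given: subnet mask /16
Host bits = 32 - 16 = 16
Total addresses = 2^16 = 65536
Usable hosts = 65536 - 2 (network + broadcast) = 65534

65534


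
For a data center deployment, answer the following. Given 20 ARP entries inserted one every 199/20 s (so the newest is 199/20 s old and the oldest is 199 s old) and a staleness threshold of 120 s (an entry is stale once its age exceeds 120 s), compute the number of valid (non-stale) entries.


Ages are k * 199/20 s for k = 1..20 (spacing = 9.9500 s).
Entry k is valid iff k * 199/20 <= 120 iff k <= 20 * 120 / 199 = 12.0603
n_valid = floor(12.0603) = 12
(n_stale = 20 - 12 = 8)

12


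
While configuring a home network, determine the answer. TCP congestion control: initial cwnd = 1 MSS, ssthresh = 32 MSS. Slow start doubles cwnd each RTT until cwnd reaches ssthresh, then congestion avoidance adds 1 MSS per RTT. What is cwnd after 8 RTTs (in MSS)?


RTT 0: cwnd = 1 MSS (initial)
RTT 1: cwnd = 2 MSS (slow start, doubled)
RTT 2: cwnd = 4 MSS (slow start, doubled)
RTT 3: cwnd = 8 MSS (slow start, doubled)
RTT 4: cwnd = 16 MSS (slow start, doubled)
RTT 5: cwnd = 32 MSS (slow start, doubled)
RTT 6: cwnd = 33 MSS (congestion avoidance, +1)
RTT 7: cwnd = 34 MSS (congestion avoidance, +1)
RTT 8: cwnd = 35 MSS (congestion avoidance, +1)

35


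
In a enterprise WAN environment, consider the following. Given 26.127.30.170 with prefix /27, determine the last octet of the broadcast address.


Given: IP = 26.127.30.170, prefix = /27
Host bits = 32 - 27 = 5
Network last octet = 170 AND mask = 160
Host part size = 2^5 - 1 = 31
Broadcast last octet = 160 OR 31 = 191

191


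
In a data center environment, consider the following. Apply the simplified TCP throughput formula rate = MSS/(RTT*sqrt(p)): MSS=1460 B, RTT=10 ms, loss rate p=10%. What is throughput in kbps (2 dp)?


Given: MSS = 1460 bytes, RTT = 10 ms, loss = 10%
RTT in seconds = 10 / 1000 = 0.01
Loss rate = 10% = 0.1
sqrt(loss) = sqrt(0.1) = 0.316227766017
Throughput (bytes/s) = 1460 / (0.01 * 0.316227766017) = 461692.5384
Throughput (kbps) = 461692.5384 * 8 / 1000 = 3693.540307 -> 3693.54 kbps (2 dp)

3693.54


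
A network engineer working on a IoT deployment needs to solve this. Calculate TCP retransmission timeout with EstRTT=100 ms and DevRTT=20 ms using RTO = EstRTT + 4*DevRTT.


Given: EstRTT = 100 ms, DevRTT = 20 ms
Timeout = EstRTT + 4 * DevRTT
4 * DevRTT = 4 * 20 = 80
Timeout = 100 + 80 = 180 ms

180


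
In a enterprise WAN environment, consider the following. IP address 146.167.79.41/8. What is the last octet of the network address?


Given: IP = 146.167.79.41, prefix = /8
Subnet mask = 255.0.0.0
Last octet of IP: 41
Last octet of mask: 0
Network last octet = 41 AND 0 = 0

0


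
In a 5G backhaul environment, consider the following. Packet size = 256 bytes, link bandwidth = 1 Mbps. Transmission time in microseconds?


Given: packet = 256 bytes, bandwidth = 1 Mbps
Packet in bits = 256 * 8 = 2048 bits
Bandwidth = 1 * 10^6 = 1000000 bps
Time = 2048 / 1000000 seconds
Time in us = 2048 * 10^6 / 1000000 = 2048

2048


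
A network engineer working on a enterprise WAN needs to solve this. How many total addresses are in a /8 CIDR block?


Given: CIDR prefix /8
Host bits = 32 - 8 = 24
Total addresses = 2^24 = 16777216

16777216


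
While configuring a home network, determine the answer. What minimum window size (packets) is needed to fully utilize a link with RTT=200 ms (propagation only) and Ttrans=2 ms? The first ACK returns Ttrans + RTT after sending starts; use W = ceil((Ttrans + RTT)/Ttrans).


Given: Ttrans = 2 ms, RTT = 200 ms (= 2 * Tprop, Tprop = 100 ms)
Time until first ACK returns = Ttrans + RTT = 2 + 200 = 202 ms
Need W * Ttrans >= Ttrans + RTT  ->  W >= (Ttrans + RTT) / Ttrans
(Ttrans + RTT) / Ttrans = 202 / 2 = 101
W_min = ceil(101) = 101

101


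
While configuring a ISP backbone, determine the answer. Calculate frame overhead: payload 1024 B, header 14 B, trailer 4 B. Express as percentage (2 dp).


Given: payload = 1024 B, header = 14 B, trailer = 4 B
Overhead bytes = header + trailer = 14 + 4 = 18
Total frame = payload + overhead = 1024 + 18 = 1042
Overhead % = 18 / 1042 * 100 = 1.7274% -> 1.73% (2 dp)

1.73


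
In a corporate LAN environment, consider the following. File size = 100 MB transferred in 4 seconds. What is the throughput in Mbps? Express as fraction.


Given: file = 100 MB, time = 4 s
File in Mb = 100 * 8 = 800 Mb
Throughput = 800 / 4 Mbps
Throughput = 200 Mbps

200


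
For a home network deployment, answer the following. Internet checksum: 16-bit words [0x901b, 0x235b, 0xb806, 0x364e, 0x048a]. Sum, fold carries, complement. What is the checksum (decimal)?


Given words: [0x901b, 0x235b, 0xb806, 0x364e, 0x048a]
Step 1: Sum all words
Raw sum = 36891 + 9051 + 47110 + 13902 + 1162 = 108116
Step 2: Fold carry: (42580 + 1) = 42581
One's complement = ~42581 & 0xFFFF = 22954

22954


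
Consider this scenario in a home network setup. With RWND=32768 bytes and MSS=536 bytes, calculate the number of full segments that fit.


Given: RWND = 32768 bytes, MSS = 536 bytes
Full segments = floor(RWND / MSS)
Full segments = floor(32768 / 536)
Full segments = floor(61.1343) = 61

61


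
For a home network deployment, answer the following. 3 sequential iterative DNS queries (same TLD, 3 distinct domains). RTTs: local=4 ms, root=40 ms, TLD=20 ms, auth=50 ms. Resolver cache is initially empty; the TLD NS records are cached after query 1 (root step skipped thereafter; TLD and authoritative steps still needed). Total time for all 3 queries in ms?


Lookup 1 (cold cache): local + root + TLD + auth = 4 + 40 + 20 + 50 = 114 ms
Lookups 2..3 (TLD NS cached -> skip root; new domain -> still ask TLD and auth): local + TLD + auth = 4 + 20 + 50 = 74 ms each
Remaining 2 lookups: 2 * 74 = 148 ms
Total = 114 + 148 = 262 ms

262


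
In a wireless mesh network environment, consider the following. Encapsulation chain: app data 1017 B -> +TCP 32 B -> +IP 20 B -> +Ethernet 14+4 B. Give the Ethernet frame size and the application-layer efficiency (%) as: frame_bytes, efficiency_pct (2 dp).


TCP segment = 1017 + 32 = 1049 B
IP packet = 1049 + 20 = 1069 B
Ethernet frame = 1069 + 14 + 4 = 1087 B
Efficiency = app / frame = 1017 / 1087 = 0.935603 = 93.5603% -> 93.56% (2 dp)

1087, 93.56


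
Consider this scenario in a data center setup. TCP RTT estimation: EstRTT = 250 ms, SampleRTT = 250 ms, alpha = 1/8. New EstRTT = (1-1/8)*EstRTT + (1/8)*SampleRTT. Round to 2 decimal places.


Given: EstRTT = 250 ms, SampleRTT = 250 ms, alpha = 1/8
New EstRTT = (1 - alpha) * EstRTT + alpha * SampleRTT
(7/8) * 250 = 218.75
(1/8) * 250 = 31.25
New EstRTT = 218.75 + 31.25 = 250 ms -> 250.00 ms (2 dp)

250.00


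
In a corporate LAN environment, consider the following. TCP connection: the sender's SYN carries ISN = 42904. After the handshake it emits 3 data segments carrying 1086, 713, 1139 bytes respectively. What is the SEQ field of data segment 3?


The SYN occupies sequence number ISN = 42904, so the first data byte is ISN + 1 = 42905.
SEQ of data segment i = (ISN + 1) + sum of payload sizes of segments 1..i-1.
Segment 1: SEQ = 42905, payload = 1086 bytes
Segment 2: SEQ = 43991, payload = 713 bytes
Segment 3: SEQ = 44704, payload = 1139 bytes
SEQ of segment 3 = 42905 + 1086 + 713 = 44704

44704


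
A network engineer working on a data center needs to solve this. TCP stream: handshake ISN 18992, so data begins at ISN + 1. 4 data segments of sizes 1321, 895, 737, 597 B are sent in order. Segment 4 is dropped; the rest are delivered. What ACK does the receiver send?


SYN uses sequence number 18992; first data byte = ISN + 1 = 18993.
Segment 1: SEQ = 18993, len = 1321 B, covers [18993, 20313]
Segment 2: SEQ = 20314, len = 895 B, covers [20314, 21208]
Segment 3: SEQ = 21209, len = 737 B, covers [21209, 21945]
Segment 4: SEQ = 21946, len = 597 B, covers [21946, 22542] [LOST]
In-order data received: bytes [18993, 21945] (segments 1..3).
Segment 4 missing -> gap begins at byte 21946.
Cumulative ACK = next expected in-order byte = 18993 + 1321 + 895 + 737 = 21946

21946


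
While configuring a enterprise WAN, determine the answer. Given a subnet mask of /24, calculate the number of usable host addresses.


Given: subnet mask /24
Host bits = 32 - 24 = 8
Total addresses = 2^8 = 256
Usable hosts = 256 - 2 (network + broadcast) = 254

254


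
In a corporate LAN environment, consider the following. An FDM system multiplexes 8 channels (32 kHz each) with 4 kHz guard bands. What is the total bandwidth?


Given: 8 channels, 32 kHz each, guard = 4 kHz
Channel bandwidth = 8 * 32 = 256 kHz
Guard bands = 7 gaps * 4 kHz = 28 kHz
Total = 256 + 28 = 284 kHz

284


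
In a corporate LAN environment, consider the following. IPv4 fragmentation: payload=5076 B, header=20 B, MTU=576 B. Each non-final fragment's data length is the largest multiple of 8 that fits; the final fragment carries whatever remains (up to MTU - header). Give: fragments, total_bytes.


Max data per non-final fragment = floor((MTU - header)/8)*8 = floor((576 - 20)/8)*8 = floor(556/8)*8 = 552 B
Final fragment needs no 8-byte alignment: it can carry up to MTU - header = 556 B
Non-final fragments needed = ceil((payload - 556) / 552) = ceil(4520/552) = ceil(8.1884) = 9
Number of fragments = 9 + 1 = 10
Fragment sizes (data): 9 * 552 B + 108 B (last, 108 <= 556 OK)
Total bytes sent = payload + n_frags * header = 5076 + 10*20 = 5076 + 200 = 5276 B

10, 5276


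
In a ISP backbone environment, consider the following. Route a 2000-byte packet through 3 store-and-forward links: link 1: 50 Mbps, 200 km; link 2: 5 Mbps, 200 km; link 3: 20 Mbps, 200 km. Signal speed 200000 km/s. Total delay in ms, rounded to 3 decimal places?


Packet = 2000 bytes = 16000 bits. Store-and-forward: sum (t_trans + t_prop) per link.
Link 1: t_trans = 16000/(50*10^6) s = 0.3200 ms; t_prop = 200/200000 s = 1.0000 ms; subtotal = 1.3200 ms
Link 2: t_trans = 16000/(5*10^6) s = 3.2000 ms; t_prop = 200/200000 s = 1.0000 ms; subtotal = 4.2000 ms
Link 3: t_trans = 16000/(20*10^6) s = 0.8000 ms; t_prop = 200/200000 s = 1.0000 ms; subtotal = 1.8000 ms
End-to-end = 1.3200 + 4.2000 + 1.8000 = 7.3200 ms -> 7.320 ms (3 dp)

7.320


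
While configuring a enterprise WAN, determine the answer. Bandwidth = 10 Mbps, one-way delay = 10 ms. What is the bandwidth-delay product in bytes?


Given: bandwidth = 10 Mbps, delay = 10 ms
BDP in bits = 10 * 10^6 * 10 / 1000
BDP in bits = 100000
BDP in bytes = 100000 / 8 = 12500

12500


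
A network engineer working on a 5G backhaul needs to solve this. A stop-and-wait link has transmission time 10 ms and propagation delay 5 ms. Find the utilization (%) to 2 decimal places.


Given: Ttrans = 10 ms, Tprop = 5 ms
RTT = 2 * Tprop = 2 * 5 = 10 ms
U = Ttrans / (Ttrans + RTT)
U = 10 / (10 + 10)
U = 10 / 20 = 0.5
U% = 50.00%

50.00


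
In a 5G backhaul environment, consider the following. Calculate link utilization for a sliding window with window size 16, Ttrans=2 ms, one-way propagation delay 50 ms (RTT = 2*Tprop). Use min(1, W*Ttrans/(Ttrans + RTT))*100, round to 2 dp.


Given: W = 16, Ttrans = 2 ms, RTT = 100 ms (= 2 * Tprop, Tprop = 50 ms)
Cycle time = Ttrans + RTT = 2 + 100 = 102 ms (first packet sent until its ACK returns)
W * Ttrans = 16 * 2 = 32 ms of sending per cycle
W * Ttrans / (Ttrans + RTT) = 32 / 102 = 0.313725
U = min(1, 0.313725) = 0.313725
U% = 31.37%

31.37


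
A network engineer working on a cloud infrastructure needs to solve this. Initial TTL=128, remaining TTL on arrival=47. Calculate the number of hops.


Given: initial TTL = 128, received TTL = 47
Hops = initial TTL - received TTL
Hops = 128 - 47 = 81

81


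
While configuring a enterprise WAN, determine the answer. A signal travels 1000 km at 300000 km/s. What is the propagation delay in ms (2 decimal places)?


Given: distance = 1000 km, speed = 300000 km/s
Delay = distance / speed = 1000 / 300000 seconds
Delay in ms = 1000 * 1000 / 300000
Delay = 3.3333 ms
Rounded to 2 dp = 3.33 ms

3.33


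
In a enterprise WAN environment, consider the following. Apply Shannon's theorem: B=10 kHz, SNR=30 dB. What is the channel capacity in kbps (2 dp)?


Given: B = 10 kHz, SNR = 30 dB
SNR linear = 10^(30/10) = 1000
1 + SNR = 1001
log2(1001) = 9.9672262588
C = 10 * 1000 * 9.9672262588 = 99672.2626 bps
C = 99.672263 kbps -> 99.67 kbps (2 dp)

99.67


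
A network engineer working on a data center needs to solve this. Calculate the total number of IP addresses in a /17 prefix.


Given: CIDR prefix /17
Host bits = 32 - 17 = 15
Total addresses = 2^15 = 32768

32768


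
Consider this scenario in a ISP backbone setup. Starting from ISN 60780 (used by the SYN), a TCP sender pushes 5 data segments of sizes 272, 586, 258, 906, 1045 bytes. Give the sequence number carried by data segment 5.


The SYN occupies sequence number ISN = 60780, so the first data byte is ISN + 1 = 60781.
SEQ of data segment i = (ISN + 1) + sum of payload sizes of segments 1..i-1.
Segment 1: SEQ = 60781, payload = 272 bytes
Segment 2: SEQ = 61053, payload = 586 bytes
Segment 3: SEQ = 61639, payload = 258 bytes
Segment 4: SEQ = 61897, payload = 906 bytes
Segment 5: SEQ = 62803, payload = 1045 bytes
SEQ of segment 5 = 60781 + 272 + 586 + 258 + 906 = 62803

62803


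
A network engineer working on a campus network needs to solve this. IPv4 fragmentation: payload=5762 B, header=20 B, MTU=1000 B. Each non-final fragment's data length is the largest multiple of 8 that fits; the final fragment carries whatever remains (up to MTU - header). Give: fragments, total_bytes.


Max data per non-final fragment = floor((MTU - header)/8)*8 = floor((1000 - 20)/8)*8 = floor(980/8)*8 = 976 B
Final fragment needs no 8-byte alignment: it can carry up to MTU - header = 980 B
Non-final fragments needed = ceil((payload - 980) / 976) = ceil(4782/976) = ceil(4.8996) = 5
Number of fragments = 5 + 1 = 6
Fragment sizes (data): 5 * 976 B + 882 B (last, 882 <= 980 OK)
Total bytes sent = payload + n_frags * header = 5762 + 6*20 = 5762 + 120 = 5882 B

6, 5882


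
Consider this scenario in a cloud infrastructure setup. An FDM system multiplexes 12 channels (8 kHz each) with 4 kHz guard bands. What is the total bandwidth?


Given: 12 channels, 8 kHz each, guard = 4 kHz
Channel bandwidth = 12 * 8 = 96 kHz
Guard bands = 11 gaps * 4 kHz = 44 kHz
Total = 96 + 44 = 140 kHz

140


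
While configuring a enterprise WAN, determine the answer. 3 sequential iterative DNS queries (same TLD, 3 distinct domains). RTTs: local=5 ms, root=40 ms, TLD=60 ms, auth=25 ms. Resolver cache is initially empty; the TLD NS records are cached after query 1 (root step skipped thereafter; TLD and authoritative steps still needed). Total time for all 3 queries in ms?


Lookup 1 (cold cache): local + root + TLD + auth = 5 + 40 + 60 + 25 = 130 ms
Lookups 2..3 (TLD NS cached -> skip root; new domain -> still ask TLD and auth): local + TLD + auth = 5 + 60 + 25 = 90 ms each
Remaining 2 lookups: 2 * 90 = 180 ms
Total = 130 + 180 = 310 ms

310


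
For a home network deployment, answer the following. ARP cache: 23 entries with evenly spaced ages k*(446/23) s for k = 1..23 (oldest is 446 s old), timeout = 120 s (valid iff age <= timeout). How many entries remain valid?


Ages are k * 446/23 s for k = 1..23 (spacing = 19.3913 s).
Entry k is valid iff k * 446/23 <= 120 iff k <= 23 * 120 / 446 = 6.1883
n_valid = floor(6.1883) = 6
(n_stale = 23 - 6 = 17)

6


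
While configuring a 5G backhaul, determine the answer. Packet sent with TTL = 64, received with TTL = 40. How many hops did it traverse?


Given: initial TTL = 64, received TTL = 40
Hops = initial TTL - received TTL
Hops = 64 - 40 = 24

24


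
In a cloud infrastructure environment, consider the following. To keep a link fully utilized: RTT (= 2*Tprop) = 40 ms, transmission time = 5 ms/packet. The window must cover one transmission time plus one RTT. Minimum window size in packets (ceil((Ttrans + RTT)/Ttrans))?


Given: Ttrans = 5 ms, RTT = 40 ms (= 2 * Tprop, Tprop = 20 ms)
Time until first ACK returns = Ttrans + RTT = 5 + 40 = 45 ms
Need W * Ttrans >= Ttrans + RTT  ->  W >= (Ttrans + RTT) / Ttrans
(Ttrans + RTT) / Ttrans = 45 / 5 = 9
W_min = ceil(9) = 9

9


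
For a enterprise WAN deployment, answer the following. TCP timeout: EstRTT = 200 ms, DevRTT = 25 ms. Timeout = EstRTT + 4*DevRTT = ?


Given: EstRTT = 200 ms, DevRTT = 25 ms
Timeout = EstRTT + 4 * DevRTT
4 * DevRTT = 4 * 25 = 100
Timeout = 200 + 100 = 300 ms

300


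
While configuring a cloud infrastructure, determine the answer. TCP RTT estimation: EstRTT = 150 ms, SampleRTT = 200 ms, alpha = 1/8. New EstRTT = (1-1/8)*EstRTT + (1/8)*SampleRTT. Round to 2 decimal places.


Given: EstRTT = 150 ms, SampleRTT = 200 ms, alpha = 1/8
New EstRTT = (1 - alpha) * EstRTT + alpha * SampleRTT
(7/8) * 150 = 131.25
(1/8) * 200 = 25
New EstRTT = 131.25 + 25 = 156.25 ms -> 156.25 ms (2 dp)

156.25


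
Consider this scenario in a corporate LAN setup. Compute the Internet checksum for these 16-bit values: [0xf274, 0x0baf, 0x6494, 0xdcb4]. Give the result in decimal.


Given words: [0xf274, 0x0baf, 0x6494, 0xdcb4]
Step 1: Sum all words
Raw sum = 62068 + 2991 + 25748 + 56500 = 147307
Step 2: Fold carry: (16235 + 2) = 16237
One's complement = ~16237 & 0xFFFF = 49298

49298


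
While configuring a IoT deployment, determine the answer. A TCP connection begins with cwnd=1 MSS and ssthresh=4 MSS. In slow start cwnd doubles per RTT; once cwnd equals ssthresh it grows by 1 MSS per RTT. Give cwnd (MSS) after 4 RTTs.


RTT 0: cwnd = 1 MSS (initial)
RTT 1: cwnd = 2 MSS (slow start, doubled)
RTT 2: cwnd = 4 MSS (slow start, doubled)
RTT 3: cwnd = 5 MSS (congestion avoidance, +1)
RTT 4: cwnd = 6 MSS (congestion avoidance, +1)

6


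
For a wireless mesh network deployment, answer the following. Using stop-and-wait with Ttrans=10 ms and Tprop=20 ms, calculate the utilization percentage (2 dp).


Given: Ttrans = 10 ms, Tprop = 20 ms
RTT = 2 * Tprop = 2 * 20 = 40 ms
U = Ttrans / (Ttrans + RTT)
U = 10 / (10 + 40)
U = 10 / 50 = 0.2
U% = 20.00%

20.00


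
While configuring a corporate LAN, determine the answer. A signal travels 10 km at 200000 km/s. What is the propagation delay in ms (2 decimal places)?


Given: distance = 10 km, speed = 200000 km/s
Delay = distance / speed = 10 / 200000 seconds
Delay in ms = 10 * 1000 / 200000
Delay = 0.0500 ms
Rounded to 2 dp = 0.05 ms

0.05


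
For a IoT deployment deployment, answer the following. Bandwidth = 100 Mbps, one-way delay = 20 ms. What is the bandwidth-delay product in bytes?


Given: bandwidth = 100 Mbps, delay = 20 ms
BDP in bits = 100 * 10^6 * 20 / 1000
BDP in bits = 2000000
BDP in bytes = 2000000 / 8 = 250000

250000


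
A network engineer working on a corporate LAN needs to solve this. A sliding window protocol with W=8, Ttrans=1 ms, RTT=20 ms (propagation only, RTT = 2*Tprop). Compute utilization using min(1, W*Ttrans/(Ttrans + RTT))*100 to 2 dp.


Given: W = 8, Ttrans = 1 ms, RTT = 20 ms (= 2 * Tprop, Tprop = 10 ms)
Cycle time = Ttrans + RTT = 1 + 20 = 21 ms (first packet sent until its ACK returns)
W * Ttrans = 8 * 1 = 8 ms of sending per cycle
W * Ttrans / (Ttrans + RTT) = 8 / 21 = 0.380952
U = min(1, 0.380952) = 0.380952
U% = 38.10%

38.10


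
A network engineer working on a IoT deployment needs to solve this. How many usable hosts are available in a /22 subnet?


Given: subnet mask /22
Host bits = 32 - 22 = 10
Total addresses = 2^10 = 1024
Usable hosts = 1024 - 2 (network + broadcast) = 1022

1022


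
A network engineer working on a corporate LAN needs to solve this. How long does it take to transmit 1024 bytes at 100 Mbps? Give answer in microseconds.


Given: packet = 1024 bytes, bandwidth = 100 Mbps
Packet in bits = 1024 * 8 = 8192 bits
Bandwidth = 100 * 10^6 = 100000000 bps
Time = 8192 / 100000000 seconds
Time in us = 8192 * 10^6 / 100000000 = 81.92

81.92


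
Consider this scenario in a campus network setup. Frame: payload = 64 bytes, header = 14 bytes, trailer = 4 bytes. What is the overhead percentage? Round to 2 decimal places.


Given: payload = 64 B, header = 14 B, trailer = 4 B
Overhead bytes = header + trailer = 14 + 4 = 18
Total frame = payload + overhead = 64 + 18 = 82
Overhead % = 18 / 82 * 100 = 21.9512% -> 21.95% (2 dp)

21.95


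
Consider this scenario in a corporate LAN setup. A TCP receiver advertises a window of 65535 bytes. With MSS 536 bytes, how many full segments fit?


Given: RWND = 65535 bytes, MSS = 536 bytes
Full segments = floor(RWND / MSS)
Full segments = floor(65535 / 536)
Full segments = floor(122.2668) = 122

122


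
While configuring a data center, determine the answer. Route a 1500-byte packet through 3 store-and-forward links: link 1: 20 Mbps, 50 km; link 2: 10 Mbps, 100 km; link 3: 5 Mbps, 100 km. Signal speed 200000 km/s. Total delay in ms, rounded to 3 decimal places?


Packet = 1500 bytes = 12000 bits. Store-and-forward: sum (t_trans + t_prop) per link.
Link 1: t_trans = 12000/(20*10^6) s = 0.6000 ms; t_prop = 50/200000 s = 0.2500 ms; subtotal = 0.8500 ms
Link 2: t_trans = 12000/(10*10^6) s = 1.2000 ms; t_prop = 100/200000 s = 0.5000 ms; subtotal = 1.7000 ms
Link 3: t_trans = 12000/(5*10^6) s = 2.4000 ms; t_prop = 100/200000 s = 0.5000 ms; subtotal = 2.9000 ms
End-to-end = 0.8500 + 1.7000 + 2.9000 = 5.4500 ms -> 5.450 ms (3 dp)

5.450


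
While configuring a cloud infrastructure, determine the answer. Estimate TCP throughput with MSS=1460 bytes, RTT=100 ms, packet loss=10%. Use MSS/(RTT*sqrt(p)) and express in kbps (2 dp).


Given: MSS = 1460 bytes, RTT = 100 ms, loss = 10%
RTT in seconds = 100 / 1000 = 0.1
Loss rate = 10% = 0.1
sqrt(loss) = sqrt(0.1) = 0.316227766017
Throughput (bytes/s) = 1460 / (0.1 * 0.316227766017) = 46169.2538
Throughput (kbps) = 46169.2538 * 8 / 1000 = 369.354031 -> 369.35 kbps (2 dp)

369.35


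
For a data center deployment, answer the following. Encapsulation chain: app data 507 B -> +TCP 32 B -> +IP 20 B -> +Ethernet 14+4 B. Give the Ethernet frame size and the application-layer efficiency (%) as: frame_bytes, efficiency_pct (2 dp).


TCP segment = 507 + 32 = 539 B
IP packet = 539 + 20 = 559 B
Ethernet frame = 559 + 14 + 4 = 577 B
Efficiency = app / frame = 507 / 577 = 0.878683 = 87.8683% -> 87.87% (2 dp)

577, 87.87


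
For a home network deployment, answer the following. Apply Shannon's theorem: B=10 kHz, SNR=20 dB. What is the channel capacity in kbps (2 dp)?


Given: B = 10 kHz, SNR = 20 dB
SNR linear = 10^(20/10) = 100
1 + SNR = 101
log2(101) = 6.6582114828
C = 10 * 1000 * 6.6582114828 = 66582.1148 bps
C = 66.582115 kbps -> 66.58 kbps (2 dp)

66.58


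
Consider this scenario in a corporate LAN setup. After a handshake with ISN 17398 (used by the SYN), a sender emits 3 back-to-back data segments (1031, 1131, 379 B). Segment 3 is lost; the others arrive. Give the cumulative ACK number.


SYN uses sequence number 17398; first data byte = ISN + 1 = 17399.
Segment 1: SEQ = 17399, len = 1031 B, covers [17399, 18429]
Segment 2: SEQ = 18430, len = 1131 B, covers [18430, 19560]
Segment 3: SEQ = 19561, len = 379 B, covers [19561, 19939] [LOST]
In-order data received: bytes [17399, 19560] (segments 1..2).
Segment 3 missing -> gap begins at byte 19561.
Cumulative ACK = next expected in-order byte = 17399 + 1031 + 1131 = 19561

19561


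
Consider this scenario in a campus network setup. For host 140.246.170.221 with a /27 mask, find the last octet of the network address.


Given: IP = 140.246.170.221, prefix = /27
Subnet mask = 255.255.255.224
Last octet of IP: 221
Last octet of mask: 224
Network last octet = 221 AND 224 = 192

192


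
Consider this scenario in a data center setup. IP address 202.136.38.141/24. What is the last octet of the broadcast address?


Given: IP = 202.136.38.141, prefix = /24
Host bits = 32 - 24 = 8
Network last octet = 141 AND mask = 0
Host part size = 2^8 - 1 = 255
Broadcast last octet = 0 OR 255 = 255

255


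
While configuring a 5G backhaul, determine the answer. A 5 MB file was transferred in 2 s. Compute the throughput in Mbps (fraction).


Given: file = 5 MB, time = 2 s
File in Mb = 5 * 8 = 40 Mb
Throughput = 40 / 2 Mbps
Throughput = 20 Mbps

20


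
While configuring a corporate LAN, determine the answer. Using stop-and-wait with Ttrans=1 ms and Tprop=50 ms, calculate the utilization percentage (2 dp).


Given: Ttrans = 1 ms, Tprop = 50 ms
RTT = 2 * Tprop = 2 * 50 = 100 ms
U = Ttrans / (Ttrans + RTT)
U = 1 / (1 + 100)
U = 1 / 101 = 0.009901
U% = 0.99%

0.99


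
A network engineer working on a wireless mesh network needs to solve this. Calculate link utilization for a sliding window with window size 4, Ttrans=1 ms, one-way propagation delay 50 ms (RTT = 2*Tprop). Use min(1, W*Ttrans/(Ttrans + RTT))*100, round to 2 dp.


Given: W = 4, Ttrans = 1 ms, RTT = 100 ms (= 2 * Tprop, Tprop = 50 ms)
Cycle time = Ttrans + RTT = 1 + 100 = 101 ms (first packet sent until its ACK returns)
W * Ttrans = 4 * 1 = 4 ms of sending per cycle
W * Ttrans / (Ttrans + RTT) = 4 / 101 = 0.039604
U = min(1, 0.039604) = 0.039604
U% = 3.96%

3.96


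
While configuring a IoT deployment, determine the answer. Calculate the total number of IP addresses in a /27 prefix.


Given: CIDR prefix /27
Host bits = 32 - 27 = 5
Total addresses = 2^5 = 32

32


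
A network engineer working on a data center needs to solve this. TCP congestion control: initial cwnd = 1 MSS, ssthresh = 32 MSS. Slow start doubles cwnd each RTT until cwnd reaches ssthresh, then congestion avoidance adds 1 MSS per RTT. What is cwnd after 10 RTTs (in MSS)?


RTT 0: cwnd = 1 MSS (initial)
RTT 1: cwnd = 2 MSS (slow start, doubled)
RTT 2: cwnd = 4 MSS (slow start, doubled)
RTT 3: cwnd = 8 MSS (slow start, doubled)
RTT 4: cwnd = 16 MSS (slow start, doubled)
RTT 5: cwnd = 32 MSS (slow start, doubled)
RTT 6: cwnd = 33 MSS (congestion avoidance, +1)
RTT 7: cwnd = 34 MSS (congestion avoidance, +1)
RTT 8: cwnd = 35 MSS (congestion avoidance, +1)
RTT 9: cwnd = 36 MSS (congestion avoidance, +1)
RTT 10: cwnd = 37 MSS (congestion avoidance, +1)

37


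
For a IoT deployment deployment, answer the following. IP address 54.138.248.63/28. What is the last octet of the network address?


Given: IP = 54.138.248.63, prefix = /28
Subnet mask = 255.255.255.240
Last octet of IP: 63
Last octet of mask: 240
Network last octet = 63 AND 240 = 48

48


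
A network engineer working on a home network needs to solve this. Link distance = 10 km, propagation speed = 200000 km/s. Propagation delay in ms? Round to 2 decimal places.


Given: distance = 10 km, speed = 200000 km/s
Delay = distance / speed = 10 / 200000 seconds
Delay in ms = 10 * 1000 / 200000
Delay = 0.0500 ms
Rounded to 2 dp = 0.05 ms

0.05


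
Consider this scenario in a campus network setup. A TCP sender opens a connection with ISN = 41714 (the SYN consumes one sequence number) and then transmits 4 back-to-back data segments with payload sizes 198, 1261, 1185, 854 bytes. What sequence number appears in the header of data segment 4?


The SYN occupies sequence number ISN = 41714, so the first data byte is ISN + 1 = 41715.
SEQ of data segment i = (ISN + 1) + sum of payload sizes of segments 1..i-1.
Segment 1: SEQ = 41715, payload = 198 bytes
Segment 2: SEQ = 41913, payload = 1261 bytes
Segment 3: SEQ = 43174, payload = 1185 bytes
Segment 4: SEQ = 44359, payload = 854 bytes
SEQ of segment 4 = 41715 + 198 + 1261 + 1185 = 44359

44359


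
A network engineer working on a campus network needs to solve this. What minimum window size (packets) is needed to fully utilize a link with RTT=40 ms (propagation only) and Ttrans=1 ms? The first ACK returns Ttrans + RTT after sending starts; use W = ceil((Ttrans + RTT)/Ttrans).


Given: Ttrans = 1 ms, RTT = 40 ms (= 2 * Tprop, Tprop = 20 ms)
Time until first ACK returns = Ttrans + RTT = 1 + 40 = 41 ms
Need W * Ttrans >= Ttrans + RTT  ->  W >= (Ttrans + RTT) / Ttrans
(Ttrans + RTT) / Ttrans = 41 / 1 = 41
W_min = ceil(41) = 41

41


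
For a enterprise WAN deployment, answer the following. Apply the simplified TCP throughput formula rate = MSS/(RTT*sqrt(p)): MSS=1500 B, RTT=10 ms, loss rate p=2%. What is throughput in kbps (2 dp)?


Given: MSS = 1500 bytes, RTT = 10 ms, loss = 2%
RTT in seconds = 10 / 1000 = 0.01
Loss rate = 2% = 0.02
sqrt(loss) = sqrt(0.02) = 0.141421356237
Throughput (bytes/s) = 1500 / (0.01 * 0.141421356237) = 1060660.1718
Throughput (kbps) = 1060660.1718 * 8 / 1000 = 8485.281374 -> 8485.28 kbps (2 dp)

8485.28


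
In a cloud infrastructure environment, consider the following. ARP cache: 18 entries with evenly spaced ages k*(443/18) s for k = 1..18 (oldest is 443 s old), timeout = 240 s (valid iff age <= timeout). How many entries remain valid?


Ages are k * 443/18 s for k = 1..18 (spacing = 24.6111 s).
Entry k is valid iff k * 443/18 <= 240 iff k <= 18 * 240 / 443 = 9.7517
n_valid = floor(9.7517) = 9
(n_stale = 18 - 9 = 9)

9
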